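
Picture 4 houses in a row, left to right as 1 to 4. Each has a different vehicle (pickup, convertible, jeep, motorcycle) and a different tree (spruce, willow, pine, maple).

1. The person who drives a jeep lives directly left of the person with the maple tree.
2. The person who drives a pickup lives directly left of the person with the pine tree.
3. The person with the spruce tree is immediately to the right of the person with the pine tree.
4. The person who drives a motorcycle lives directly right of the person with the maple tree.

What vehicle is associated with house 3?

motorcycle

House 1's tree must be willow (nothing else left).
That leaves spruce as the tree for house 4.
Clue 3: the person with the pine tree is in house 3.
That leaves maple as the tree for house 2.
The person who drives a jeep is in house 1 (clue 1).
Clue 2: the person who drives a pickup is in house 2.
From clue 4, the person who drives a motorcycle must be in house 3.
House 4 vehicle: only convertible fits.
So: house 1 = jeep/willow, house 2 = pickup/maple, house 3 = motorcycle/pine, house 4 = convertible/spruce.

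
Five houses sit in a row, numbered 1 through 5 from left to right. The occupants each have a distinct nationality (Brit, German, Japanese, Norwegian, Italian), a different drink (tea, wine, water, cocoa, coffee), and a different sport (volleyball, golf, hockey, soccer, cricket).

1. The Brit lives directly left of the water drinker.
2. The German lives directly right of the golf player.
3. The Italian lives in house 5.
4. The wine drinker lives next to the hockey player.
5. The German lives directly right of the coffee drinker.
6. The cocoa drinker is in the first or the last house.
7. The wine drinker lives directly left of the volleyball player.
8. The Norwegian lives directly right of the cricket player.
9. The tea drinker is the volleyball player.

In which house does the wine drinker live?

Clue 3 places the Italian in house 5.
The cocoa drinker is narrowed to house 1 or 5; consider each.
Placing it in house 1 leads to a contradiction, so it's in house 5.
House 5 sport: only soccer fits.
The Brit is narrowed to house 1 or 2 or 3; consider each.
Placing it in house 2 and house 3 leads to a contradiction, so it's in house 1.
Clue 1: the water drinker is in house 2.
So house 4 gets tea for drink.
Clue 9: the volleyball player is in house 4.
The only sport still possible for house 2 is hockey.
The wine drinker is in house 3 (clue 7).
So house 3 gets Japanese for nationality.
So house 1 gets coffee for drink.
From clue 5, the German must be in house 2.
That leaves Norwegian as the nationality for house 4.
The golf player is in house 1 (clue 2).
From clue 8, the cricket player must be in house 3.
So: house 1 = Brit/coffee/golf, house 2 = German/water/hockey, house 3 = Japanese/wine/cricket, house 4 = Norwegian/tea/volleyball, house 5 = Italian/cocoa/soccer.

3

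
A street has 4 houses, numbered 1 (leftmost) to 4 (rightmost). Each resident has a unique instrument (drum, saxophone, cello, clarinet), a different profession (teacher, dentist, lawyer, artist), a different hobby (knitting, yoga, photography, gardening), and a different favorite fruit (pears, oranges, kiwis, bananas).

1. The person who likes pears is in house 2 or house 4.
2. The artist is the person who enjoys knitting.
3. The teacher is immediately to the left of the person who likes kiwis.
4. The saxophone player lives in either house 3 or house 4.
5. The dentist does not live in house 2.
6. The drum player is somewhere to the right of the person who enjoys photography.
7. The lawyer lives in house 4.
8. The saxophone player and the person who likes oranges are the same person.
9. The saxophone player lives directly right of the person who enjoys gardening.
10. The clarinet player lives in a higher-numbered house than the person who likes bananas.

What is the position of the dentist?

From clue 7, the lawyer must be in house 4.
That leaves cello as the instrument for house 1.
So house 1 gets bananas for favorite fruit.
House 4 hobby: only yoga fits.
The saxophone player is narrowed to house 3 or 4; consider each.
Placing it in house 3 leads to a contradiction, so it's in house 4.
The person who likes oranges is in house 4 (clue 8).
The person who enjoys gardening is in house 3 (clue 9).
House 3 favorite fruit: only kiwis fits.
By clue 3, the teacher is in house 2.
So house 1 gets artist for profession.
House 3 profession: only dentist fits.
So house 2 gets pears for favorite fruit.
From clue 2, the person who enjoys knitting must be in house 1.
House 2 hobby: only photography fits.
From clue 6, the drum player must be in house 3.
That leaves clarinet as the instrument for house 2.
So: house 1 = cello/artist/knitting/bananas, house 2 = clarinet/teacher/photography/pears, house 3 = drum/dentist/gardening/kiwis, house 4 = saxophone/lawyer/yoga/oranges.

3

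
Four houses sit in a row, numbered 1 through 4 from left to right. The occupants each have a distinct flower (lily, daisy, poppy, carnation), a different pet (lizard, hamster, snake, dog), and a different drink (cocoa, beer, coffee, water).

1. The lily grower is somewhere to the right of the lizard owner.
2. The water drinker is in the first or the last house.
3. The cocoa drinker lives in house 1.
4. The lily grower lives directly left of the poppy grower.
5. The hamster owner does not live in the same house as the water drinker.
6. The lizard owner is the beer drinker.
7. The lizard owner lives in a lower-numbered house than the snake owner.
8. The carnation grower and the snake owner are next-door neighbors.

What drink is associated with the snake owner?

coffee

Clue 3 places the cocoa drinker in house 1.
House 4's drink must be water (nothing else left).
Clue 6: the lizard owner is in house 2.
From clue 6, the beer drinker must be in house 2.
That leaves daisy as the flower for house 1.
House 3 drink: only coffee fits.
The lily grower is in house 3 (clue 1).
By clue 4, the poppy grower is in house 4.
House 2's flower must be carnation (nothing else left).
Clue 8 places the snake owner in house 3.
The only pet still possible for house 4 is dog.
That leaves hamster as the pet for house 1.
So: house 1 = daisy/hamster/cocoa, house 2 = carnation/lizard/beer, house 3 = lily/snake/coffee, house 4 = poppy/dog/water.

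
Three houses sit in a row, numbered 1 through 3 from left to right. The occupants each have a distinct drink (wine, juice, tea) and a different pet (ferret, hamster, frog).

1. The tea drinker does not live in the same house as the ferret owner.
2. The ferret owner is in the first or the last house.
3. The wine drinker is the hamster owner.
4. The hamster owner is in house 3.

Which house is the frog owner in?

2

By clue 4, the hamster owner is in house 3.
House 2 pet: only frog fits.
The wine drinker is in house 3 (clue 3).
So house 1 gets juice for drink.
The only drink still possible for house 2 is tea.
House 1's pet must be ferret (nothing else left).
So: house 1 = juice/ferret, house 2 = tea/frog, house 3 = wine/hamster.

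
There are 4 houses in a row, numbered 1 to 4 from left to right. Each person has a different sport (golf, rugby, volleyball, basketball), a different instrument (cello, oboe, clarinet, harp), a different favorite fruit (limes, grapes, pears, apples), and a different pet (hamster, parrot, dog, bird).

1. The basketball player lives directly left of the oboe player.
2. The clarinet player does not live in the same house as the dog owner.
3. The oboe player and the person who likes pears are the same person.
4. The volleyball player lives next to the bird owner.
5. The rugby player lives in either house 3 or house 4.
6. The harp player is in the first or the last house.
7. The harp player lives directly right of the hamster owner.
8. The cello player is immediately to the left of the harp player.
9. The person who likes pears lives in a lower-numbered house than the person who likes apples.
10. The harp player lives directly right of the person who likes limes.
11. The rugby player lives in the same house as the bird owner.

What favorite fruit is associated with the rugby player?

By clue 7, the harp player is in house 4.
Clue 7: the hamster owner is in house 3.
By clue 8, the cello player is in house 3.
From clue 10, the person who likes limes must be in house 3.
So house 1 gets clarinet for instrument.
The only instrument still possible for house 2 is oboe.
House 1 favorite fruit: only grapes fits.
So house 2 gets pears for favorite fruit.
House 4 favorite fruit: only apples fits.
The only pet still possible for house 4 is bird.
By clue 1, the basketball player is in house 1.
By clue 2, the dog owner is in house 2.
The volleyball player is in house 3 (clue 4).
Clue 11: the rugby player is in house 4.
That leaves golf as the sport for house 2.
The only pet still possible for house 1 is parrot.
So: house 1 = basketball/clarinet/grapes/parrot, house 2 = golf/oboe/pears/dog, house 3 = volleyball/cello/limes/hamster, house 4 = rugby/harp/apples/bird.

apples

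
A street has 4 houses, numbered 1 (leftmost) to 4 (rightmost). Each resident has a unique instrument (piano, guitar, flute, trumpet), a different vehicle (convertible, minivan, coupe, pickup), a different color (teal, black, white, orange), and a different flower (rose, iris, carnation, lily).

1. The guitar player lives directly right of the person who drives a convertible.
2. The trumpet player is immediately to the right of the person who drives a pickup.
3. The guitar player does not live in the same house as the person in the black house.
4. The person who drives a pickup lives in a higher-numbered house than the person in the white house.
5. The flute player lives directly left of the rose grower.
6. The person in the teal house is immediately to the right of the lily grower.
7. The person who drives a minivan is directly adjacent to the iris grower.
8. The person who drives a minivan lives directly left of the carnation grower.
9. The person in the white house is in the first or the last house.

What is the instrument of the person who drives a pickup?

Clue 9 places the person in the white house in house 1.
The only vehicle still possible for house 4 is coupe.
The trumpet player is narrowed to house 3 or 4; consider each.
Placing it in house 3 leads to a contradiction, so it's in house 4.
By clue 2, the person who drives a pickup is in house 3.
House 4 flower: only rose fits.
By clue 5, the flute player is in house 3.
The only instrument still possible for house 1 is piano.
So house 2 gets guitar for instrument.
Clue 1: the person who drives a convertible is in house 1.
House 2's vehicle must be minivan (nothing else left).
Clue 8 places the carnation grower in house 3.
So house 2 gets lily for flower.
From clue 6, the person in the teal house must be in house 3.
House 2 color: only orange fits.
That leaves black as the color for house 4.
The only flower still possible for house 1 is iris.
So: house 1 = piano/convertible/white/iris, house 2 = guitar/minivan/orange/lily, house 3 = flute/pickup/teal/carnation, house 4 = trumpet/coupe/black/rose.

flute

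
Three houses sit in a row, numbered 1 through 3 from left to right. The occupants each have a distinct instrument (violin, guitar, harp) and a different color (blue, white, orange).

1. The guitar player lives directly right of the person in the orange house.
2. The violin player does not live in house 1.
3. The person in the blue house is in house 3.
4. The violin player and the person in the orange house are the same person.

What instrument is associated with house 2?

From clue 3, the person in the blue house must be in house 3.
Clue 4: the violin player is in house 2.
Clue 4: the person in the orange house is in house 2.
So house 1 gets harp for instrument.
The only instrument still possible for house 3 is guitar.
House 1's color must be white (nothing else left).
So: house 1 = harp/white, house 2 = violin/orange, house 3 = guitar/blue.

violin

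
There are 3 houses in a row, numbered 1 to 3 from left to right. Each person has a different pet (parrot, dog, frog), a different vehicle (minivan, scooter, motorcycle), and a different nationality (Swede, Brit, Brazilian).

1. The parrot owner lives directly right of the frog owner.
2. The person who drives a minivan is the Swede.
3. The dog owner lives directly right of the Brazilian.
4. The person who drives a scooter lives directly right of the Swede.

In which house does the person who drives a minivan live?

1

That leaves frog as the pet for house 1.
So house 3 gets Brit for nationality.
Clue 1 places the parrot owner in house 2.
House 3 pet: only dog fits.
Clue 3 places the Brazilian in house 2.
That leaves Swede as the nationality for house 1.
The person who drives a minivan is in house 1 (clue 2).
The person who drives a scooter is in house 2 (clue 4).
House 3's vehicle must be motorcycle (nothing else left).
So: house 1 = frog/minivan/Swede, house 2 = parrot/scooter/Brazilian, house 3 = dog/motorcycle/Brit.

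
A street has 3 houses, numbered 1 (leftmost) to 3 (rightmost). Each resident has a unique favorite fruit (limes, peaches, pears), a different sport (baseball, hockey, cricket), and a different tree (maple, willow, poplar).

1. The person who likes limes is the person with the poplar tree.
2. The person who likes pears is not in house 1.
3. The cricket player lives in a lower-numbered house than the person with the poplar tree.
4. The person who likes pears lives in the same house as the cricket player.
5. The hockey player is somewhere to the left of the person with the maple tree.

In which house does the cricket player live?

From clue 4, the person who likes pears must be in house 2.
Clue 4 places the cricket player in house 2.
So house 3 gets baseball for sport.
House 1 tree: only willow fits.
By clue 1, the person who likes limes is in house 3.
The person with the poplar tree is in house 3 (clue 1).
House 1's favorite fruit must be peaches (nothing else left).
House 1's sport must be hockey (nothing else left).
House 2's tree must be maple (nothing else left).
So: house 1 = peaches/hockey/willow, house 2 = pears/cricket/maple, house 3 = limes/baseball/poplar.

2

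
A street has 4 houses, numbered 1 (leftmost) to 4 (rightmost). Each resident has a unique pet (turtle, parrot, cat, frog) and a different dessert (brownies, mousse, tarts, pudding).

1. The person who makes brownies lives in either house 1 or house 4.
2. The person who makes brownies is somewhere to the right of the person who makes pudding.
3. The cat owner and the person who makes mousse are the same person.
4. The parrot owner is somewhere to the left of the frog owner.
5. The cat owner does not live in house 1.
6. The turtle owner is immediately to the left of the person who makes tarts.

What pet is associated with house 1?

turtle

The person who makes brownies is in house 4 (clue 2).
That leaves frog as the pet for house 4.
House 1 dessert: only pudding fits.
The cat owner is narrowed to house 2 or 3; consider each.
Placing it in house 2 leads to a contradiction, so it's in house 3.
By clue 3, the person who makes mousse is in house 3.
House 2's dessert must be tarts (nothing else left).
Clue 6 places the turtle owner in house 1.
House 2 pet: only parrot fits.
So: house 1 = turtle/pudding, house 2 = parrot/tarts, house 3 = cat/mousse, house 4 = frog/brownies.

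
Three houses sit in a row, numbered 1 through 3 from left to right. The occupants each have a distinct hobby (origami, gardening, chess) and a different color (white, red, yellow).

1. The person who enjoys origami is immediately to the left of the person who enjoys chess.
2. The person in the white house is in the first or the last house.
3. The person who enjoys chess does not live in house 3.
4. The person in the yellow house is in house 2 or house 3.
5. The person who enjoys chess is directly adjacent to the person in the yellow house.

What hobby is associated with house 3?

Clue 3 places the person who enjoys chess in house 2.
By clue 5, the person in the yellow house is in house 3.
The only hobby still possible for house 3 is gardening.
So house 2 gets red for color.
So house 1 gets origami for hobby.
So house 1 gets white for color.
So: house 1 = origami/white, house 2 = chess/red, house 3 = gardening/yellow.

gardening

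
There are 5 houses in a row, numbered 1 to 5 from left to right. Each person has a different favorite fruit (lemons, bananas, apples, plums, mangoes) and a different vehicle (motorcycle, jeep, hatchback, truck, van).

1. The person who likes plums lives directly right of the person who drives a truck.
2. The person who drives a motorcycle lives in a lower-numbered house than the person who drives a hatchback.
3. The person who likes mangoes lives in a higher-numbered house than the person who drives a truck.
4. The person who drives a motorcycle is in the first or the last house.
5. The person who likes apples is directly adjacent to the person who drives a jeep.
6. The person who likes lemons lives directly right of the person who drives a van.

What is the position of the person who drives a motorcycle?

By clue 4, the person who drives a motorcycle is in house 1.
The person who likes lemons is narrowed to house 3 or 4 or 5; consider each.
Placing it in house 3 and house 4 leads to a contradiction, so it's in house 5.
Clue 6: the person who drives a van is in house 4.
The person who likes mangoes is narrowed to house 3 or 4; consider each.
Placing it in house 3 leads to a contradiction, so it's in house 4.
From clue 1, the person who drives a truck must be in house 2.
So house 3 gets plums for favorite fruit.
That leaves hatchback as the vehicle for house 5.
Clue 5 places the person who likes apples in house 2.
House 1's favorite fruit must be bananas (nothing else left).
The only vehicle still possible for house 3 is jeep.
So: house 1 = bananas/motorcycle, house 2 = apples/truck, house 3 = plums/jeep, house 4 = mangoes/van, house 5 = lemons/hatchback.

1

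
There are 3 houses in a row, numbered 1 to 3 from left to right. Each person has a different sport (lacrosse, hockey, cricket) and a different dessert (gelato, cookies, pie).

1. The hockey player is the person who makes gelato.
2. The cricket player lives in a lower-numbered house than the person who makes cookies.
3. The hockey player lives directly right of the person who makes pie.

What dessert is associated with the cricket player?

So house 1 gets pie for dessert.
The hockey player is in house 2 (clue 3).
House 1 sport: only cricket fits.
That leaves lacrosse as the sport for house 3.
From clue 1, the person who makes gelato must be in house 2.
The only dessert still possible for house 3 is cookies.
So: house 1 = cricket/pie, house 2 = hockey/gelato, house 3 = lacrosse/cookies.

pie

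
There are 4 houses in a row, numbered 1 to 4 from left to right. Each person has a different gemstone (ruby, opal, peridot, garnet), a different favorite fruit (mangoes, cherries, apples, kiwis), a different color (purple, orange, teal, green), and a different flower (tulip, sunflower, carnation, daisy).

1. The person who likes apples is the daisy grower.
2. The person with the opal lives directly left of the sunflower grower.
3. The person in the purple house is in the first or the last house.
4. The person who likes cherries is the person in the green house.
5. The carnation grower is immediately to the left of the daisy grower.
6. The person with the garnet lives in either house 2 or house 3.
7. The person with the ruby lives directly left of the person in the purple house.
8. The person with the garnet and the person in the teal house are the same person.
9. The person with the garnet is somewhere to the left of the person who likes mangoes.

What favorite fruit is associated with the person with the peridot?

From clue 7, the person with the ruby must be in house 3.
By clue 7, the person in the purple house is in house 4.
House 2 gemstone: only garnet fits.
The only gemstone still possible for house 4 is peridot.
Clue 2: the sunflower grower is in house 2.
From clue 8, the person in the teal house must be in house 2.
House 1 gemstone: only opal fits.
By clue 5, the carnation grower is in house 3.
By clue 5, the daisy grower is in house 4.
So house 2 gets kiwis for favorite fruit.
That leaves tulip as the flower for house 1.
By clue 1, the person who likes apples is in house 4.
That leaves cherries as the favorite fruit for house 1.
So house 3 gets mangoes for favorite fruit.
By clue 4, the person in the green house is in house 1.
House 3's color must be orange (nothing else left).
So: house 1 = opal/cherries/green/tulip, house 2 = garnet/kiwis/teal/sunflower, house 3 = ruby/mangoes/orange/carnation, house 4 = peridot/apples/purple/daisy.

apples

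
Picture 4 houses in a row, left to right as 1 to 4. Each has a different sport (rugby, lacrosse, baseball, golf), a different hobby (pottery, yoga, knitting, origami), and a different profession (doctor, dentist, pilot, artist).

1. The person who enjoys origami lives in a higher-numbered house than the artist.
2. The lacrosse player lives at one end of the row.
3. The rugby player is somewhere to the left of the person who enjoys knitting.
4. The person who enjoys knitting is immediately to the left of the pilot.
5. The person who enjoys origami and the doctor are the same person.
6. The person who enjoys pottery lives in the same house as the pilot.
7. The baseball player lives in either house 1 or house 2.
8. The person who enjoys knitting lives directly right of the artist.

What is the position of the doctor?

The only hobby still possible for house 1 is yoga.
That leaves golf as the sport for house 3.
That leaves lacrosse as the sport for house 4.
The baseball player is narrowed to house 1 or 2; consider each.
Placing it in house 1 leads to a contradiction, so it's in house 2.
So house 1 gets rugby for sport.
The person who enjoys knitting is narrowed to house 2 or 3; consider each.
Placing it in house 3 leads to a contradiction, so it's in house 2.
By clue 4, the pilot is in house 3.
The person who enjoys pottery is in house 3 (clue 6).
Clue 8: the artist is in house 1.
So house 4 gets origami for hobby.
From clue 5, the doctor must be in house 4.
So house 2 gets dentist for profession.
So: house 1 = rugby/yoga/artist, house 2 = baseball/knitting/dentist, house 3 = golf/pottery/pilot, house 4 = lacrosse/origami/doctor.

4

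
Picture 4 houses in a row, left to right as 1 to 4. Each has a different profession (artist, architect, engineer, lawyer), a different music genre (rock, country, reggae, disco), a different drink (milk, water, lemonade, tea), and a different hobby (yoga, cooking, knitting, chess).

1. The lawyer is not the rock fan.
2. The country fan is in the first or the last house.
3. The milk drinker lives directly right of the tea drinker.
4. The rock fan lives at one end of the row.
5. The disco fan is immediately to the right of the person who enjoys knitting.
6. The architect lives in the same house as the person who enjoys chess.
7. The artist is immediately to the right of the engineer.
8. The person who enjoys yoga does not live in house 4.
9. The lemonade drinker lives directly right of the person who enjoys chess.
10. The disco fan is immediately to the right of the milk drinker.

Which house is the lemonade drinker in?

4

The only music genre still possible for house 2 is reggae.
The only music genre still possible for house 3 is disco.
That leaves cooking as the hobby for house 4.
The person who enjoys knitting is in house 2 (clue 5).
From clue 10, the milk drinker must be in house 2.
That leaves tea as the drink for house 1.
From clue 9, the lemonade drinker must be in house 4.
Clue 9: the person who enjoys chess is in house 3.
That leaves water as the drink for house 3.
So house 1 gets yoga for hobby.
By clue 6, the architect is in house 3.
The artist is in house 2 (clue 7).
Clue 7 places the engineer in house 1.
That leaves lawyer as the profession for house 4.
The rock fan is in house 1 (clue 1).
House 4 music genre: only country fits.
So: house 1 = engineer/rock/tea/yoga, house 2 = artist/reggae/milk/knitting, house 3 = architect/disco/water/chess, house 4 = lawyer/country/lemonade/cooking.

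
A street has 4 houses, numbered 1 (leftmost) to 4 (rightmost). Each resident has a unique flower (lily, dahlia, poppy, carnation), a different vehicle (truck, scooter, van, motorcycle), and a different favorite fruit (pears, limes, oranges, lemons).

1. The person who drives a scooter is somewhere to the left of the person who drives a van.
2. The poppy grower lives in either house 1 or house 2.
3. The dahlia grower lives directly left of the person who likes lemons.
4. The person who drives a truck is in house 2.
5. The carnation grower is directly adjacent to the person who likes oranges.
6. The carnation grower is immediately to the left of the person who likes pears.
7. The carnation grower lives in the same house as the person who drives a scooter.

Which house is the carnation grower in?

Clue 4: the person who drives a truck is in house 2.
So house 4 gets lily for flower.
House 1's favorite fruit must be limes (nothing else left).
House 3 favorite fruit: only lemons fits.
From clue 3, the dahlia grower must be in house 2.
So house 1 gets poppy for flower.
House 3's flower must be carnation (nothing else left).
From clue 6, the person who likes pears must be in house 4.
Clue 7 places the person who drives a scooter in house 3.
So house 1 gets motorcycle for vehicle.
That leaves van as the vehicle for house 4.
That leaves oranges as the favorite fruit for house 2.
So: house 1 = poppy/motorcycle/limes, house 2 = dahlia/truck/oranges, house 3 = carnation/scooter/lemons, house 4 = lily/van/pears.

3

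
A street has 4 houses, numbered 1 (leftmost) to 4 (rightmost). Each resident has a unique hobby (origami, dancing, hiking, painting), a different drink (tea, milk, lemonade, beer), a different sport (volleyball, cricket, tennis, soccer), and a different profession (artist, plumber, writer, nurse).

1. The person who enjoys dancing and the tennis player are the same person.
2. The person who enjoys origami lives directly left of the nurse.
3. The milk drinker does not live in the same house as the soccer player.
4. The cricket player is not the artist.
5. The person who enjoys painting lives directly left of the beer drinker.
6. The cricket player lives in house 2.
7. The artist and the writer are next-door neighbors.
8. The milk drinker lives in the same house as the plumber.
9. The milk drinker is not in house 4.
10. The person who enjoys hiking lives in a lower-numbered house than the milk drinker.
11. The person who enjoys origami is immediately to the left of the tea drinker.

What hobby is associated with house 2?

hiking

From clue 6, the cricket player must be in house 2.
House 4's hobby must be dancing (nothing else left).
House 1's drink must be lemonade (nothing else left).
The tennis player is in house 4 (clue 1).
House 1's profession must be artist (nothing else left).
Clue 7 places the writer in house 2.
That leaves nurse as the profession for house 4.
From clue 2, the person who enjoys origami must be in house 3.
Clue 8 places the milk drinker in house 3.
By clue 11, the tea drinker is in house 4.
The only drink still possible for house 2 is beer.
House 3's profession must be plumber (nothing else left).
From clue 3, the soccer player must be in house 1.
By clue 5, the person who enjoys painting is in house 1.
House 2's hobby must be hiking (nothing else left).
House 3's sport must be volleyball (nothing else left).
So: house 1 = painting/lemonade/soccer/artist, house 2 = hiking/beer/cricket/writer, house 3 = origami/milk/volleyball/plumber, house 4 = dancing/tea/tennis/nurse.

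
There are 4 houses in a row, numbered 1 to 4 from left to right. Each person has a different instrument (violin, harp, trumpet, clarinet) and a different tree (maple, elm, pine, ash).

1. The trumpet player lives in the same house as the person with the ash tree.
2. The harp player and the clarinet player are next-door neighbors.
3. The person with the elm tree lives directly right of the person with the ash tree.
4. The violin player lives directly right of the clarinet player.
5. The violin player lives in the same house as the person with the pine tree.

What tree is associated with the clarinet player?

maple

The clarinet player is narrowed to house 1 or 2 or 3; consider each.
Placing it in house 1 and house 2 leads to a contradiction, so it's in house 3.
The violin player is in house 4 (clue 4).
The person with the pine tree is in house 4 (clue 5).
House 1 instrument: only trumpet fits.
House 2 instrument: only harp fits.
Clue 1 places the person with the ash tree in house 1.
From clue 3, the person with the elm tree must be in house 2.
The only tree still possible for house 3 is maple.
So: house 1 = trumpet/ash, house 2 = harp/elm, house 3 = clarinet/maple, house 4 = violin/pine.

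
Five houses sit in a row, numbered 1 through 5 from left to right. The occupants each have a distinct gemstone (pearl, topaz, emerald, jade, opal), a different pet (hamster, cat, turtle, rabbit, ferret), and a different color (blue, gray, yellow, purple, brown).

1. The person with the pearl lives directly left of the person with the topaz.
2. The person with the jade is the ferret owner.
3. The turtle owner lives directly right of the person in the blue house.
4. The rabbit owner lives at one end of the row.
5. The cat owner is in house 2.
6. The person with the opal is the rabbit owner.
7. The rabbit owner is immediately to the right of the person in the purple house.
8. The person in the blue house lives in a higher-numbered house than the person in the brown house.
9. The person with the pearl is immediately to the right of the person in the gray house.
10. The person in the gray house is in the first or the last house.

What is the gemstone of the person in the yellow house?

Clue 5 places the cat owner in house 2.
From clue 7, the rabbit owner must be in house 5.
By clue 7, the person in the purple house is in house 4.
The person in the gray house is in house 1 (clue 10).
That leaves yellow as the color for house 5.
By clue 6, the person with the opal is in house 5.
The person in the blue house is in house 3 (clue 8).
The person in the brown house is in house 2 (clue 8).
From clue 9, the person with the pearl must be in house 2.
Clue 1: the person with the topaz is in house 3.
Clue 3: the turtle owner is in house 4.
From clue 2, the person with the jade must be in house 1.
Clue 2 places the ferret owner in house 1.
The only gemstone still possible for house 4 is emerald.
The only pet still possible for house 3 is hamster.
So: house 1 = jade/ferret/gray, house 2 = pearl/cat/brown, house 3 = topaz/hamster/blue, house 4 = emerald/turtle/purple, house 5 = opal/rabbit/yellow.

opal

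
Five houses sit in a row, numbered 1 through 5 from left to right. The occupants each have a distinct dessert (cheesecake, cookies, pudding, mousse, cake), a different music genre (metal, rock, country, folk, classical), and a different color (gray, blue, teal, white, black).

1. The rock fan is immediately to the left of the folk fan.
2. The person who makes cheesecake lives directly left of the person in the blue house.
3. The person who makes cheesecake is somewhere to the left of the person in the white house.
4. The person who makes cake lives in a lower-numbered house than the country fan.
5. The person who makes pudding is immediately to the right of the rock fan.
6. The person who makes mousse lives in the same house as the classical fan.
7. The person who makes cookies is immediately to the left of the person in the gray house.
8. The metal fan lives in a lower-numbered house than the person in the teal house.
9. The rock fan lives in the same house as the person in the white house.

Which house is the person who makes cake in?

House 1's color must be black (nothing else left).
The person who makes cheesecake is narrowed to house 1 or 2 or 3; consider each.
Placing it in house 1 and house 3 leads to a contradiction, so it's in house 2.
Clue 2: the person in the blue house is in house 3.
House 4 color: only white fits.
The rock fan is in house 4 (clue 9).
House 5 music genre: only folk fits.
Clue 4 places the person who makes cake in house 1.
The person who makes pudding is in house 5 (clue 5).
So house 3 gets mousse for dessert.
The only dessert still possible for house 4 is cookies.
Clue 6 places the classical fan in house 3.
The person in the gray house is in house 5 (clue 7).
House 1's music genre must be metal (nothing else left).
So house 2 gets country for music genre.
The only color still possible for house 2 is teal.
So: house 1 = cake/metal/black, house 2 = cheesecake/country/teal, house 3 = mousse/classical/blue, house 4 = cookies/rock/white, house 5 = pudding/folk/gray.

1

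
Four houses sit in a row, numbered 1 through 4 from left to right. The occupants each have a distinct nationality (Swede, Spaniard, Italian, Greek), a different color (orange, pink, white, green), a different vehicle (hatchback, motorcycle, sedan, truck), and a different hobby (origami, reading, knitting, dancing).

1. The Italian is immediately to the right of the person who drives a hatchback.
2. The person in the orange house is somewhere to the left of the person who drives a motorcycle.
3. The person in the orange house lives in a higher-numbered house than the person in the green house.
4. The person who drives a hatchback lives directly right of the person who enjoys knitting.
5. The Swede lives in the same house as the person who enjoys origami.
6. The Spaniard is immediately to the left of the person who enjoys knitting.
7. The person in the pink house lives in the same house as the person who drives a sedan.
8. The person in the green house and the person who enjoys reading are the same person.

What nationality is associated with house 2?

By clue 6, the Spaniard is in house 1.
The person who enjoys knitting is in house 2 (clue 6).
Clue 4 places the person who drives a hatchback in house 3.
Clue 8: the person in the green house is in house 1.
So house 2 gets Greek for nationality.
House 4 vehicle: only motorcycle fits.
House 1 hobby: only reading fits.
From clue 1, the Italian must be in house 4.
From clue 7, the person in the pink house must be in house 2.
Clue 7: the person who drives a sedan is in house 2.
So house 3 gets Swede for nationality.
So house 4 gets white for color.
The only vehicle still possible for house 1 is truck.
By clue 5, the person who enjoys origami is in house 3.
That leaves orange as the color for house 3.
House 4 hobby: only dancing fits.
So: house 1 = Spaniard/green/truck/reading, house 2 = Greek/pink/sedan/knitting, house 3 = Swede/orange/hatchback/origami, house 4 = Italian/white/motorcycle/dancing.

Greek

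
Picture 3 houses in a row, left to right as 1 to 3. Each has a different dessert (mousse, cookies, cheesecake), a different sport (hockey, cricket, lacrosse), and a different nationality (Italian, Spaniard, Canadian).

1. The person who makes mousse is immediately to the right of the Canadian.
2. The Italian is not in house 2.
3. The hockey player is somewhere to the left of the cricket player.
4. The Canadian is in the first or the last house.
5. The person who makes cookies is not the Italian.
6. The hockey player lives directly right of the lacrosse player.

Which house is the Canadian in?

1

From clue 4, the Canadian must be in house 1.
Clue 6: the hockey player is in house 2.
Clue 6: the lacrosse player is in house 1.
That leaves cricket as the sport for house 3.
House 2's nationality must be Spaniard (nothing else left).
That leaves Italian as the nationality for house 3.
By clue 1, the person who makes mousse is in house 2.
So house 1 gets cookies for dessert.
House 3's dessert must be cheesecake (nothing else left).
So: house 1 = cookies/lacrosse/Canadian, house 2 = mousse/hockey/Spaniard, house 3 = cheesecake/cricket/Italian.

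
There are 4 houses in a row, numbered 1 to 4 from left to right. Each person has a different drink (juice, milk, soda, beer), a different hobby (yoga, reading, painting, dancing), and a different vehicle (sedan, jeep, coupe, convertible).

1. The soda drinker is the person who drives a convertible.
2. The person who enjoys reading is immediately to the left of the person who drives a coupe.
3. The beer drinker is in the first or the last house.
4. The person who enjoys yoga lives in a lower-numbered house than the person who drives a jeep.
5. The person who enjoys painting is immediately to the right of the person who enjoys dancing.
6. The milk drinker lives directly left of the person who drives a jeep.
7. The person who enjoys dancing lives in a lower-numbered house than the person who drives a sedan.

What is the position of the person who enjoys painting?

House 4 hobby: only painting fits.
The only vehicle still possible for house 1 is convertible.
The soda drinker is in house 1 (clue 1).
By clue 5, the person who enjoys dancing is in house 3.
By clue 7, the person who drives a sedan is in house 4.
The only drink still possible for house 4 is beer.
Clue 6: the milk drinker is in house 2.
The person who drives a jeep is in house 3 (clue 6).
House 3 drink: only juice fits.
House 2 vehicle: only coupe fits.
From clue 2, the person who enjoys reading must be in house 1.
House 2's hobby must be yoga (nothing else left).
So: house 1 = soda/reading/convertible, house 2 = milk/yoga/coupe, house 3 = juice/dancing/jeep, house 4 = beer/painting/sedan.

4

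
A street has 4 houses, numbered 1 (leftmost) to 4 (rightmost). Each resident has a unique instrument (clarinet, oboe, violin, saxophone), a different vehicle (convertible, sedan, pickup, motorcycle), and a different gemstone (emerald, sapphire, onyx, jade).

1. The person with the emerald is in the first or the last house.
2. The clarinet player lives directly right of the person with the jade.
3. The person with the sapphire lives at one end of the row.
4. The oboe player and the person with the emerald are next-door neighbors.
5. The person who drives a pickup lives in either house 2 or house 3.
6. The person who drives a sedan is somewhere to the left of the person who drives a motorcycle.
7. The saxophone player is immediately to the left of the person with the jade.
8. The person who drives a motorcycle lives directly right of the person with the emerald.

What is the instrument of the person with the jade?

The person who drives a motorcycle is in house 2 (clue 8).
The person with the emerald is in house 1 (clue 8).
So house 4 gets convertible for vehicle.
The only gemstone still possible for house 4 is sapphire.
By clue 4, the oboe player is in house 2.
Clue 6: the person who drives a sedan is in house 1.
That leaves saxophone as the instrument for house 1.
That leaves pickup as the vehicle for house 3.
By clue 7, the person with the jade is in house 2.
That leaves onyx as the gemstone for house 3.
From clue 2, the clarinet player must be in house 3.
So house 4 gets violin for instrument.
So: house 1 = saxophone/sedan/emerald, house 2 = oboe/motorcycle/jade, house 3 = clarinet/pickup/onyx, house 4 = violin/convertible/sapphire.

oboe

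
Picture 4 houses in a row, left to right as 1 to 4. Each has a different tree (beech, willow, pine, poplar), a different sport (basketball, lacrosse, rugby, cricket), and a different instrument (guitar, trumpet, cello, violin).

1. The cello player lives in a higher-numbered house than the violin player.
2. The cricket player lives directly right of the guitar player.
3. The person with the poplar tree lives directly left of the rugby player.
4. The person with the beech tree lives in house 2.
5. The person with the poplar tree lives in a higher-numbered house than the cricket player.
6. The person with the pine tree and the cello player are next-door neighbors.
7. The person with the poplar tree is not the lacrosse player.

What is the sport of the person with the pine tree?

From clue 4, the person with the beech tree must be in house 2.
By clue 5, the person with the poplar tree is in house 3.
The cricket player is in house 2 (clue 5).
Clue 2 places the guitar player in house 1.
Clue 3: the rugby player is in house 4.
So house 3 gets basketball for sport.
That leaves trumpet as the instrument for house 4.
From clue 1, the cello player must be in house 3.
By clue 1, the violin player is in house 2.
Clue 6: the person with the pine tree is in house 4.
House 1 tree: only willow fits.
So house 1 gets lacrosse for sport.
So: house 1 = willow/lacrosse/guitar, house 2 = beech/cricket/violin, house 3 = poplar/basketball/cello, house 4 = pine/rugby/trumpet.

rugby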